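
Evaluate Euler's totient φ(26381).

23760

First factor: 26381 = 23 · 31 · 37.
φ(23) = 23 − 1 = 22.
φ(31) = 31 − 1 = 30.
φ(37) = 37 − 1 = 36.
Multiply: 22 · 30 · 36 = 23760.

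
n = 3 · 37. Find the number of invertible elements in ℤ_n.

72

φ(111) = 111 · (1 − 1/3) · (1 − 1/37)
       = 111 · 72/111 = 72.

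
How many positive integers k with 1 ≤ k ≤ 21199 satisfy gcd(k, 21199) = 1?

18816

First factor: 21199 = 17 × 29 × 43.
φ(17) = 17 − 1 = 16.
φ(29) = 29 − 1 = 28.
φ(43) = 43 − 1 = 42.
Since φ is multiplicative, φ(21199) = 16 · 28 · 42 = 18816.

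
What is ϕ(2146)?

Prime factorization: 2146 = 2 · 29 · 37.
φ(2146) = 2146 · (1 − 1/2) · (1 − 1/29) · (1 − 1/37)
       = 2146 · 1008/2146 = 1008.

1008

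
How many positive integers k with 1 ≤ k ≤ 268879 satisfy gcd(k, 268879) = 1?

235872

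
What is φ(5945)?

Factor 5945: 5945 = 5 · 29 · 41.
φ(5) = 5 − 1 = 4.
φ(29) = 29 − 1 = 28.
φ(41) = 41 − 1 = 40.
Multiply: 4 · 28 · 40 = 4480.

4480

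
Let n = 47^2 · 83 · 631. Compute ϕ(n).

φ(47^2) = 47^1·(47−1) = 47·46 = 2162.
φ(83) = 83 − 1 = 82.
φ(631) = 631 − 1 = 630.
Since φ is multiplicative, φ(115691957) = 2162 · 82 · 630 = 111688920.

111688920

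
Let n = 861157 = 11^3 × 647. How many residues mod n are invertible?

φ(861157) = 861157 · (1 − 1/11) · (1 − 1/647)
       = 861157 · 6460/7117 = 781660.

781660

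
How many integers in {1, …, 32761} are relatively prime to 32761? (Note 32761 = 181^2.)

φ(32761) = 32761 · (1 − 1/181)
       = 32761 · 180/181 = 32580.

32580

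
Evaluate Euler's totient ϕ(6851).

5760

6851 = 13 · 17 · 31.
φ(6851) = 6851 · (1 − 1/13) · (1 − 1/17) · (1 − 1/31)
       = 6851 · 5760/6851 = 5760.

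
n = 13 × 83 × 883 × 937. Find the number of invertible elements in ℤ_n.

812343168

φ(13) = 13 − 1 = 12.
φ(83) = 83 − 1 = 82.
φ(883) = 883 − 1 = 882.
φ(937) = 937 − 1 = 936.
Multiply: 12 · 82 · 882 · 936 = 812343168.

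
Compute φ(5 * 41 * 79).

φ(5) = 5 − 1 = 4.
φ(41) = 41 − 1 = 40.
φ(79) = 79 − 1 = 78.
Since φ is multiplicative, φ(16195) = 4 · 40 · 78 = 12480.

12480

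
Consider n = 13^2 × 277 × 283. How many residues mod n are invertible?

φ(13248079) = 13248079 · (1 − 1/13) · (1 − 1/277) · (1 − 1/283)
       = 13248079 · 933984/1019083 = 12141792.

12141792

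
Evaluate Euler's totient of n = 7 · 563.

3372

φ(7) = 7 − 1 = 6.
φ(563) = 563 − 1 = 562.
Multiply: 6 · 562 = 3372.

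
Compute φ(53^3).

146068

φ(148877) = 148877 · (1 − 1/53)
       = 148877 · 52/53 = 146068.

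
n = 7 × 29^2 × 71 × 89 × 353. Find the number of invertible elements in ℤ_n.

φ(7) = 7 − 1 = 6.
φ(29^2) = 29^2 − 29^1 = 841 − 29 = 812.
φ(71) = 71 − 1 = 70.
φ(89) = 89 − 1 = 88.
φ(353) = 353 − 1 = 352.
Since φ is multiplicative, φ(13131583409) = 6 · 812 · 70 · 88 · 352 = 10564055040.

10564055040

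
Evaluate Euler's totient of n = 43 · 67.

φ(2881) = 2881 · (1 − 1/43) · (1 − 1/67)
       = 2881 · 2772/2881 = 2772.

2772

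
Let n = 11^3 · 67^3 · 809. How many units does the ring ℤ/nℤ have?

289661164320

φ(11^3) = 11^3 − 11^2 = 1331 − 121 = 1210.
φ(67^3) = 67^2·(67−1) = 4489·66 = 296274.
φ(809) = 809 − 1 = 808.
Since φ is multiplicative, φ(323855282377) = 1210 · 296274 · 808 = 289661164320.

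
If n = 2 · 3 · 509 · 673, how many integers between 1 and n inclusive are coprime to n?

φ(2) = 2 − 1 = 1.
φ(3) = 3 − 1 = 2.
φ(509) = 509 − 1 = 508.
φ(673) = 673 − 1 = 672.
Since φ is multiplicative, φ(2055342) = 1 · 2 · 508 · 672 = 682752.

682752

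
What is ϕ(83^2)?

φ(83^2) = 83^2 − 83^1 = 6889 − 83 = 6806.

6806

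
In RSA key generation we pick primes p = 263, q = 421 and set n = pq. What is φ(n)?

φ(pq) = (p−1)(q−1) = 262 · 420 = 110040.

110040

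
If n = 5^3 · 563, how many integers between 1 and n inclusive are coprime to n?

φ(70375) = 70375 · (1 − 1/5) · (1 − 1/563)
       = 70375 · 2248/2815 = 56200.

56200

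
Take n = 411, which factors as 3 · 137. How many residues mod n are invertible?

φ(3) = 3 − 1 = 2.
φ(137) = 137 − 1 = 136.
Since φ is multiplicative, φ(411) = 2 · 136 = 272.

272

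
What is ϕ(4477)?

3960

4477 = 11^2 · 37.
φ(4477) = 4477 · (1 − 1/11) · (1 − 1/37)
       = 4477 · 360/407 = 3960.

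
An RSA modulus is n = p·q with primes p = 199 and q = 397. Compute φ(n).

78408

φ(79003) = 79003 · (1 − 1/199) · (1 − 1/397)
       = 79003 · 78408/79003 = 78408.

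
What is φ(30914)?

Factor 30914: 30914 = 2 × 13 × 29 × 41.
φ(30914) = 30914 · (1 − 1/2) · (1 − 1/13) · (1 − 1/29) · (1 − 1/41)
       = 30914 · 13440/30914 = 13440.

13440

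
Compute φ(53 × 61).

3120

φ(53) = 53 − 1 = 52.
φ(61) = 61 − 1 = 60.
Multiply: 52 · 60 = 3120.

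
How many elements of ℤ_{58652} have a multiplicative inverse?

First factor: 58652 = 2**2 · 11 · 31 · 43.
φ(2^2) = 2^1·(2−1) = 2·1 = 2.
φ(11) = 11 − 1 = 10.
φ(31) = 31 − 1 = 30.
φ(43) = 43 − 1 = 42.
Since φ is multiplicative, φ(58652) = 2 · 10 · 30 · 42 = 25200.

25200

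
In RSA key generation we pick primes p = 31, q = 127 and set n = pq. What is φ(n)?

3780

φ(pq) = (p−1)(q−1) = 30 · 126 = 3780.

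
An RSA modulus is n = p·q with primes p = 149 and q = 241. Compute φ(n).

φ(149) = 149 − 1 = 148.
φ(241) = 241 − 1 = 240.
φ(35909) = 148 × 240 = 35520.

35520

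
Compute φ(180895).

Prime factorization: 180895 = 5 * 11^2 * 13 * 23.
φ(180895) = 180895 · (1 − 1/5) · (1 − 1/11) · (1 − 1/13) · (1 − 1/23)
       = 180895 · 10560/16445 = 116160.

116160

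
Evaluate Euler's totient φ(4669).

3696

Factor 4669: 4669 = 7 × 23 × 29.
φ(4669) = 4669 · (1 − 1/7) · (1 − 1/23) · (1 − 1/29)
       = 4669 · 3696/4669 = 3696.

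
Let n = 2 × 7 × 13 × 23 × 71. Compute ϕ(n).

110880

φ(2) = 2 − 1 = 1.
φ(7) = 7 − 1 = 6.
φ(13) = 13 − 1 = 12.
φ(23) = 23 − 1 = 22.
φ(71) = 71 − 1 = 70.
Multiply: 1 · 6 · 12 · 22 · 70 = 110880.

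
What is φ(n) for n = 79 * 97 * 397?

2965248

φ(79) = 79 − 1 = 78.
φ(97) = 97 − 1 = 96.
φ(397) = 397 − 1 = 396.
Since φ is multiplicative, φ(3042211) = 78 · 96 · 396 = 2965248.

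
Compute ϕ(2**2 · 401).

800

φ(2^2) = 2^1·(2−1) = 2·1 = 2.
φ(401) = 401 − 1 = 400.
Since φ is multiplicative, φ(1604) = 2 · 400 = 800.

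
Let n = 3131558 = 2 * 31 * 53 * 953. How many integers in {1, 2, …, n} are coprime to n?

φ(3131558) = 3131558 · (1 − 1/2) · (1 − 1/31) · (1 − 1/53) · (1 − 1/953)
       = 3131558 · 1485120/3131558 = 1485120.

1485120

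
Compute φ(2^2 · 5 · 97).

φ(1940) = 1940 · (1 − 1/2) · (1 − 1/5) · (1 − 1/97)
       = 1940 · 384/970 = 768.

768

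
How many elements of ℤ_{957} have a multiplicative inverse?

560

957 = 3 * 11 * 29.
φ(3) = 3 − 1 = 2.
φ(11) = 11 − 1 = 10.
φ(29) = 29 − 1 = 28.
Since φ is multiplicative, φ(957) = 2 · 10 · 28 = 560.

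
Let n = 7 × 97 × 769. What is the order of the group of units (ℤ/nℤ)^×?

442368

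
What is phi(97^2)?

9312

φ(9409) = 9409 · (1 − 1/97)
       = 9409 · 96/97 = 9312.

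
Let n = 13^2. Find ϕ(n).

φ(13^2) = 13^2 − 13^1 = 169 − 13 = 156.

156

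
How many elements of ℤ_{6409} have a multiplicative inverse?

5376

Factor 6409: 6409 = 13 · 17 · 29.
φ(6409) = 6409 · (1 − 1/13) · (1 − 1/17) · (1 − 1/29)
       = 6409 · 5376/6409 = 5376.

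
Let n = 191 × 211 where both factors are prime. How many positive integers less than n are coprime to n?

39900

φ(191) = 191 − 1 = 190.
φ(211) = 211 − 1 = 210.
φ(40301) = 190 × 210 = 39900.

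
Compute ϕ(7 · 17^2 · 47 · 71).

5255040

φ(6750751) = 6750751 · (1 − 1/7) · (1 − 1/17) · (1 − 1/47) · (1 − 1/71)
       = 6750751 · 309120/397103 = 5255040.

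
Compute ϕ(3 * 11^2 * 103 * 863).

19343280

φ(3) = 3 − 1 = 2.
φ(11^2) = 11^2 − 11^1 = 121 − 11 = 110.
φ(103) = 103 − 1 = 102.
φ(863) = 863 − 1 = 862.
φ(32266707) = 2 × 110 × 102 × 862 = 19343280.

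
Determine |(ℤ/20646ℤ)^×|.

6480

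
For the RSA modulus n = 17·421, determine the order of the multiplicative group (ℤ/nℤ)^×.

6720

φ(7157) = 7157 · (1 − 1/17) · (1 − 1/421)
       = 7157 · 6720/7157 = 6720.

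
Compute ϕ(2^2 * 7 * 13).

144

φ(364) = 364 · (1 − 1/2) · (1 − 1/7) · (1 − 1/13)
       = 364 · 72/182 = 144.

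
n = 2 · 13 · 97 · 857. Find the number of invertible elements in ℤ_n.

986112

φ(2) = 2 − 1 = 1.
φ(13) = 13 − 1 = 12.
φ(97) = 97 − 1 = 96.
φ(857) = 857 − 1 = 856.
Since φ is multiplicative, φ(2161354) = 1 · 12 · 96 · 856 = 986112.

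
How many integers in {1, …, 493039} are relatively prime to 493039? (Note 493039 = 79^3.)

φ(493039) = 493039 · (1 − 1/79)
       = 493039 · 78/79 = 486798.

486798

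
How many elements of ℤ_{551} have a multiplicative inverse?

504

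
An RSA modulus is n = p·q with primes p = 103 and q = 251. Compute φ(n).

25500

For distinct primes, φ(pq) = (p−1)(q−1) = 102 × 250 = 25500.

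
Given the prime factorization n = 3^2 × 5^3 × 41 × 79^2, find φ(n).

φ(3^2) = 3^2 − 3^1 = 9 − 3 = 6.
φ(5^3) = 5^2·(5−1) = 25·4 = 100.
φ(41) = 41 − 1 = 40.
φ(79^2) = 79^2 − 79^1 = 6241 − 79 = 6162.
Since φ is multiplicative, φ(287866125) = 6 · 100 · 40 · 6162 = 147888000.

147888000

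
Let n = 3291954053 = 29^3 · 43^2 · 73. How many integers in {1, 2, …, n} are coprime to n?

3061993536

φ(3291954053) = 3291954053 · (1 − 1/29) · (1 − 1/43) · (1 − 1/73)
       = 3291954053 · 84672/91031 = 3061993536.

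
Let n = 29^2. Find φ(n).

812

φ(29^2) = 29^2 − 29^1 = 841 − 29 = 812.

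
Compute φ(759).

440

Factor 759: 759 = 3 · 11 · 23.
φ(759) = 759 · (1 − 1/3) · (1 − 1/11) · (1 − 1/23)
       = 759 · 440/759 = 440.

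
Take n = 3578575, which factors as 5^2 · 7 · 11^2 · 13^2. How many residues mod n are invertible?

2059200

φ(3578575) = 3578575 · (1 − 1/5) · (1 − 1/7) · (1 − 1/11) · (1 − 1/13)
       = 3578575 · 2880/5005 = 2059200.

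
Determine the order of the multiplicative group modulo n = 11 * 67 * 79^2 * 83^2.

27679457520

φ(31686761513) = 31686761513 · (1 − 1/11) · (1 − 1/67) · (1 − 1/79) · (1 − 1/83)
       = 31686761513 · 4221360/4832509 = 27679457520.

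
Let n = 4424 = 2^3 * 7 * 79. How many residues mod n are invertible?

1872

φ(4424) = 4424 · (1 − 1/2) · (1 − 1/7) · (1 − 1/79)
       = 4424 · 468/1106 = 1872.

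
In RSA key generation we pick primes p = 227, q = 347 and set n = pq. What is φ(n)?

78196

For distinct primes, φ(pq) = (p−1)(q−1) = 226 × 346 = 78196.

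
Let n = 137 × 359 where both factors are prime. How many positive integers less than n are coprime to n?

48688

φ(pq) = (p−1)(q−1) = 136 · 358 = 48688.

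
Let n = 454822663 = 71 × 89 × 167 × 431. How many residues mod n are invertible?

439700800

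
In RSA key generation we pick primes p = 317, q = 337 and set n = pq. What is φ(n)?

106176

φ(317) = 317 − 1 = 316.
φ(337) = 337 − 1 = 336.
Since φ is multiplicative, φ(106829) = 316 · 336 = 106176.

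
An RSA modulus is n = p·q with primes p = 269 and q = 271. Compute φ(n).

72360

φ(pq) = (p−1)(q−1) = 268 · 270 = 72360.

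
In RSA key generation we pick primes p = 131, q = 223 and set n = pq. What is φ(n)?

28860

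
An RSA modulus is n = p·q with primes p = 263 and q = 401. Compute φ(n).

104800

For distinct primes, φ(pq) = (p−1)(q−1) = 262 × 400 = 104800.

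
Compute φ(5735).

4320

Factor 5735: 5735 = 5 · 31 · 37.
φ(5) = 5 − 1 = 4.
φ(31) = 31 − 1 = 30.
φ(37) = 37 − 1 = 36.
Multiply: 4 · 30 · 36 = 4320.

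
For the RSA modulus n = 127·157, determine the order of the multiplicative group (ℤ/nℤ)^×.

For distinct primes, φ(pq) = (p−1)(q−1) = 126 × 156 = 19656.

19656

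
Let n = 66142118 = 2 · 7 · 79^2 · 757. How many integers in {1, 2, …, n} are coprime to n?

φ(2) = 2 − 1 = 1.
φ(7) = 7 − 1 = 6.
φ(79^2) = 79^1·(79−1) = 79·78 = 6162.
φ(757) = 757 − 1 = 756.
Multiply: 1 · 6 · 6162 · 756 = 27950832.

27950832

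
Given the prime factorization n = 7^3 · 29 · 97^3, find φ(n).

φ(7^3) = 7^2·(7−1) = 49·6 = 294.
φ(29) = 29 − 1 = 28.
φ(97^3) = 97^3 − 97^2 = 912673 − 9409 = 903264.
Multiply: 294 · 28 · 903264 = 7435669248.

7435669248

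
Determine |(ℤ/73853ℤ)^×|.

First factor: 73853 = 13^2 × 19 × 23.
φ(73853) = 73853 · (1 − 1/13) · (1 − 1/19) · (1 − 1/23)
       = 73853 · 4752/5681 = 61776.

61776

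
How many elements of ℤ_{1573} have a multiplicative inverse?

1320

First factor: 1573 = 11**2 * 13.
φ(1573) = 1573 · (1 − 1/11) · (1 − 1/13)
       = 1573 · 120/143 = 1320.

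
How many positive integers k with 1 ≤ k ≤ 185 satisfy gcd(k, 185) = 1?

185 = 5 · 37.
φ(5) = 5 − 1 = 4.
φ(37) = 37 − 1 = 36.
φ(185) = 4 × 36 = 144.

144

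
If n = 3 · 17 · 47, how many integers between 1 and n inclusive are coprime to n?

1472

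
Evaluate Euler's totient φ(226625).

Factor 226625: 226625 = 5^3 * 7^2 * 37.
φ(226625) = 226625 · (1 − 1/5) · (1 − 1/7) · (1 − 1/37)
       = 226625 · 864/1295 = 151200.

151200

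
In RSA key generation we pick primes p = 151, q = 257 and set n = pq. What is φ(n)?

38400

For distinct primes, φ(pq) = (p−1)(q−1) = 150 × 256 = 38400.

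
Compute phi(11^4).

φ(11^4) = 11^3·(11−1) = 1331·10 = 13310.

13310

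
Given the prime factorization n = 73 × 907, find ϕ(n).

65232

φ(66211) = 66211 · (1 − 1/73) · (1 − 1/907)
       = 66211 · 65232/66211 = 65232.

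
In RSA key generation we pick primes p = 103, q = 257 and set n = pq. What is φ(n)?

φ(26471) = 26471 · (1 − 1/103) · (1 − 1/257)
       = 26471 · 26112/26471 = 26112.

26112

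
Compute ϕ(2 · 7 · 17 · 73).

φ(2) = 2 − 1 = 1.
φ(7) = 7 − 1 = 6.
φ(17) = 17 − 1 = 16.
φ(73) = 73 − 1 = 72.
Since φ is multiplicative, φ(17374) = 1 · 6 · 16 · 72 = 6912.

6912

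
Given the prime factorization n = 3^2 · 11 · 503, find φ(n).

30120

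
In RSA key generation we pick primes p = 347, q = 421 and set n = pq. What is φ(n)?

145320

For distinct primes, φ(pq) = (p−1)(q−1) = 346 × 420 = 145320.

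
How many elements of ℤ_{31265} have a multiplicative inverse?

22464

Prime factorization: 31265 = 5 * 13^2 * 37.
φ(5) = 5 − 1 = 4.
φ(13^2) = 13^1·(13−1) = 13·12 = 156.
φ(37) = 37 − 1 = 36.
Since φ is multiplicative, φ(31265) = 4 · 156 · 36 = 22464.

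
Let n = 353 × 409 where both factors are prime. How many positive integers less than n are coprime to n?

143616

φ(144377) = 144377 · (1 − 1/353) · (1 − 1/409)
       = 144377 · 143616/144377 = 143616.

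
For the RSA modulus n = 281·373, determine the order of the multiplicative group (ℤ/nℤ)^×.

φ(n) = (p − 1)(q − 1) = (281−1)(373−1) = 280·372 = 104160.

104160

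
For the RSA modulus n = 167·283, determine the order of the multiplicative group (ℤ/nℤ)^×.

46812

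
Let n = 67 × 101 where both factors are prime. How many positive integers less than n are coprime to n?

6600

φ(pq) = (p−1)(q−1) = 66 · 100 = 6600.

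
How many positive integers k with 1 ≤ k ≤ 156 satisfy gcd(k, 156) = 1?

First factor: 156 = 2**2 · 3 · 13.
φ(2^2) = 2^2 − 2^1 = 4 − 2 = 2.
φ(3) = 3 − 1 = 2.
φ(13) = 13 − 1 = 12.
Multiply: 2 · 2 · 12 = 48.

48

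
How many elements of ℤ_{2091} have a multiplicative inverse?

2091 = 3 × 17 × 41.
φ(3) = 3 − 1 = 2.
φ(17) = 17 − 1 = 16.
φ(41) = 41 − 1 = 40.
φ(2091) = 2 × 16 × 40 = 1280.

1280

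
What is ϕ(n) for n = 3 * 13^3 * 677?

φ(3) = 3 − 1 = 2.
φ(13^3) = 13^2·(13−1) = 169·12 = 2028.
φ(677) = 677 − 1 = 676.
Since φ is multiplicative, φ(4462107) = 2 · 2028 · 676 = 2741856.

2741856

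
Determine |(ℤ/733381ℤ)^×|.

609840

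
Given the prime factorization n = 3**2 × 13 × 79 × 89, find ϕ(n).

494208

φ(3^2) = 3^1·(3−1) = 3·2 = 6.
φ(13) = 13 − 1 = 12.
φ(79) = 79 − 1 = 78.
φ(89) = 89 − 1 = 88.
φ(822627) = 6 × 12 × 78 × 88 = 494208.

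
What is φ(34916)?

14112

Factor 34916: 34916 = 2^2 · 7 · 29 · 43.
φ(2^2) = 2^1·(2−1) = 2·1 = 2.
φ(7) = 7 − 1 = 6.
φ(29) = 29 − 1 = 28.
φ(43) = 43 − 1 = 42.
Since φ is multiplicative, φ(34916) = 2 · 6 · 28 · 42 = 14112.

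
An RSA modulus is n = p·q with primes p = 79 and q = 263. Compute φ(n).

20436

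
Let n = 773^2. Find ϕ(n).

596756

φ(773^2) = 773^1·(773−1) = 773·772 = 596756.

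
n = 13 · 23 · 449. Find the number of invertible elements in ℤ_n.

118272

φ(134251) = 134251 · (1 − 1/13) · (1 − 1/23) · (1 − 1/449)
       = 134251 · 118272/134251 = 118272.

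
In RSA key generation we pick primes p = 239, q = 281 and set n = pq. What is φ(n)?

66640

For distinct primes, φ(pq) = (p−1)(q−1) = 238 × 280 = 66640.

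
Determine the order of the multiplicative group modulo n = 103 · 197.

φ(103) = 103 − 1 = 102.
φ(197) = 197 − 1 = 196.
Since φ is multiplicative, φ(20291) = 102 · 196 = 19992.

19992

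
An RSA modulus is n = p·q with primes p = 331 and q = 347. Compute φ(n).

φ(114857) = 114857 · (1 − 1/331) · (1 − 1/347)
       = 114857 · 114180/114857 = 114180.

114180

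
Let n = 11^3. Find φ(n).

φ(1331) = 1331 · (1 − 1/11)
       = 1331 · 10/11 = 1210.

1210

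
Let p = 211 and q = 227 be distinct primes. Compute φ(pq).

47460

φ(211) = 211 − 1 = 210.
φ(227) = 227 − 1 = 226.
φ(47897) = 210 × 226 = 47460.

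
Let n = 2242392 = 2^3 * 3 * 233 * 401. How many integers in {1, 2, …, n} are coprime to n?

742400

φ(2242392) = 2242392 · (1 − 1/2) · (1 − 1/3) · (1 − 1/233) · (1 − 1/401)
       = 2242392 · 185600/560598 = 742400.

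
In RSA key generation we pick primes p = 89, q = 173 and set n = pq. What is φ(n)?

φ(pq) = (p−1)(q−1) = 88 · 172 = 15136.

15136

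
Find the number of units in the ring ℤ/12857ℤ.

First factor: 12857 = 13 · 23 · 43.
φ(13) = 13 − 1 = 12.
φ(23) = 23 − 1 = 22.
φ(43) = 43 − 1 = 42.
Multiply: 12 · 22 · 42 = 11088.

11088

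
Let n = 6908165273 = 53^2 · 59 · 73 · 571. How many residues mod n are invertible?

6560161920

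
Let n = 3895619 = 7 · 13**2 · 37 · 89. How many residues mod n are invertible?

2965248

φ(7) = 7 − 1 = 6.
φ(13^2) = 13^2 − 13^1 = 169 − 13 = 156.
φ(37) = 37 − 1 = 36.
φ(89) = 89 − 1 = 88.
φ(3895619) = 6 × 156 × 36 × 88 = 2965248.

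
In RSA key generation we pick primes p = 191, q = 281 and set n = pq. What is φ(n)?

For distinct primes, φ(pq) = (p−1)(q−1) = 190 × 280 = 53200.

53200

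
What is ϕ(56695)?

39424

Factor 56695: 56695 = 5 · 17 · 23 · 29.
φ(56695) = 56695 · (1 − 1/5) · (1 − 1/17) · (1 − 1/23) · (1 − 1/29)
       = 56695 · 39424/56695 = 39424.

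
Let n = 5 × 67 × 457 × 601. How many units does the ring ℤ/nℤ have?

72230400

φ(5) = 5 − 1 = 4.
φ(67) = 67 − 1 = 66.
φ(457) = 457 − 1 = 456.
φ(601) = 601 − 1 = 600.
Since φ is multiplicative, φ(92010095) = 4 · 66 · 456 · 600 = 72230400.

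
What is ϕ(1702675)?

1216800

Factor 1702675: 1702675 = 5^2 · 13^3 · 31.
φ(1702675) = 1702675 · (1 − 1/5) · (1 − 1/13) · (1 − 1/31)
       = 1702675 · 1440/2015 = 1216800.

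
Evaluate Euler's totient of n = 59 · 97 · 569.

φ(59) = 59 − 1 = 58.
φ(97) = 97 − 1 = 96.
φ(569) = 569 − 1 = 568.
Since φ is multiplicative, φ(3256387) = 58 · 96 · 568 = 3162624.

3162624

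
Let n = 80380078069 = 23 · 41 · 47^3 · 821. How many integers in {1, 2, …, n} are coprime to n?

φ(23) = 23 − 1 = 22.
φ(41) = 41 − 1 = 40.
φ(47^3) = 47^3 − 47^2 = 103823 − 2209 = 101614.
φ(821) = 821 − 1 = 820.
φ(80380078069) = 22 × 40 × 101614 × 820 = 73324662400.

73324662400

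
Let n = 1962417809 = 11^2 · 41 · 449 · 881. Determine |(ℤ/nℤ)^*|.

1734656000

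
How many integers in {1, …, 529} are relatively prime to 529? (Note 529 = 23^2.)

506

φ(529) = 529 · (1 − 1/23)
       = 529 · 22/23 = 506.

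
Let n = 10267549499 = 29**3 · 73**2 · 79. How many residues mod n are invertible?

9653926464

φ(29^3) = 29^2·(29−1) = 841·28 = 23548.
φ(73^2) = 73^2 − 73^1 = 5329 − 73 = 5256.
φ(79) = 79 − 1 = 78.
φ(10267549499) = 23548 × 5256 × 78 = 9653926464.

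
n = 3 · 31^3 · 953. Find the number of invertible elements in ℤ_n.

54892320

φ(85172469) = 85172469 · (1 − 1/3) · (1 − 1/31) · (1 − 1/953)
       = 85172469 · 57120/88629 = 54892320.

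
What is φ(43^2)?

φ(1849) = 1849 · (1 − 1/43)
       = 1849 · 42/43 = 1806.

1806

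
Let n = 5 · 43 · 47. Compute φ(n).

7728

φ(5) = 5 − 1 = 4.
φ(43) = 43 − 1 = 42.
φ(47) = 47 − 1 = 46.
Multiply: 4 · 42 · 46 = 7728.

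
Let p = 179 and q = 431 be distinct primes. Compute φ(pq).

76540

φ(77149) = 77149 · (1 − 1/179) · (1 − 1/431)
       = 77149 · 76540/77149 = 76540.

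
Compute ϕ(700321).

Prime factorization: 700321 = 19 × 29 × 31 × 41.
φ(19) = 19 − 1 = 18.
φ(29) = 29 − 1 = 28.
φ(31) = 31 − 1 = 30.
φ(41) = 41 − 1 = 40.
Multiply: 18 · 28 · 30 · 40 = 604800.

604800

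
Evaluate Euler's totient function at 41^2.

φ(1681) = 1681 · (1 − 1/41)
       = 1681 · 40/41 = 1640.

1640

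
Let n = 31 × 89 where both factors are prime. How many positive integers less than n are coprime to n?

2640

For distinct primes, φ(pq) = (p−1)(q−1) = 30 × 88 = 2640.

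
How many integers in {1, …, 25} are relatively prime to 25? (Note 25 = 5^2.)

20

φ(25) = 25 · (1 − 1/5)
       = 25 · 4/5 = 20.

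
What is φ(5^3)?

φ(5^3) = 5^2·(5−1) = 25·4 = 100.

100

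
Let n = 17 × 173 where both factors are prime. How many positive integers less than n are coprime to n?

For distinct primes, φ(pq) = (p−1)(q−1) = 16 × 172 = 2752.

2752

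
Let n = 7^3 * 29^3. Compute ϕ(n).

6923112

φ(7^3) = 7^3 − 7^2 = 343 − 49 = 294.
φ(29^3) = 29^2·(29−1) = 841·28 = 23548.
Multiply: 294 · 23548 = 6923112.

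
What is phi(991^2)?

981090

φ(991^2) = 991^2 − 991^1 = 982081 − 991 = 981090.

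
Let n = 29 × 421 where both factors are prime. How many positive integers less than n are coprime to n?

For distinct primes, φ(pq) = (p−1)(q−1) = 28 × 420 = 11760.

11760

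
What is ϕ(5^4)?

φ(625) = 625 · (1 − 1/5)
       = 625 · 4/5 = 500.

500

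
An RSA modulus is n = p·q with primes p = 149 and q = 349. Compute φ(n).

φ(pq) = (p−1)(q−1) = 148 · 348 = 51504.

51504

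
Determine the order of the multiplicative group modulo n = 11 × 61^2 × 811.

29646000

φ(33195041) = 33195041 · (1 − 1/11) · (1 − 1/61) · (1 − 1/811)
       = 33195041 · 486000/544181 = 29646000.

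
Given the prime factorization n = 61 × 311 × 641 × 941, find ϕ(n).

11189760000

φ(11442946751) = 11442946751 · (1 − 1/61) · (1 − 1/311) · (1 − 1/641) · (1 − 1/941)
       = 11442946751 · 11189760000/11442946751 = 11189760000.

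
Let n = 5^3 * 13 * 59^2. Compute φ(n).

4106400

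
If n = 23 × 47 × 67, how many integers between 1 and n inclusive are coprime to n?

φ(72427) = 72427 · (1 − 1/23) · (1 − 1/47) · (1 − 1/67)
       = 72427 · 66792/72427 = 66792.

66792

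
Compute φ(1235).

First factor: 1235 = 5 × 13 × 19.
φ(1235) = 1235 · (1 − 1/5) · (1 − 1/13) · (1 − 1/19)
       = 1235 · 864/1235 = 864.

864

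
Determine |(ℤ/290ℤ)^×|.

112

First factor: 290 = 2 · 5 · 29.
φ(2) = 2 − 1 = 1.
φ(5) = 5 − 1 = 4.
φ(29) = 29 − 1 = 28.
Multiply: 1 · 4 · 28 = 112.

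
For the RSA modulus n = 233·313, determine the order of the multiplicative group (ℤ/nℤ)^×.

72384

φ(n) = (p − 1)(q − 1) = (233−1)(313−1) = 232·312 = 72384.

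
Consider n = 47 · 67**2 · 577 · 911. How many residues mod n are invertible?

φ(47) = 47 − 1 = 46.
φ(67^2) = 67^1·(67−1) = 67·66 = 4422.
φ(577) = 577 − 1 = 576.
φ(911) = 911 − 1 = 910.
Since φ is multiplicative, φ(110902581001) = 46 · 4422 · 576 · 910 = 106620433920.

106620433920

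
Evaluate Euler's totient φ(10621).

9072

Factor 10621: 10621 = 13 · 19 · 43.
φ(13) = 13 − 1 = 12.
φ(19) = 19 − 1 = 18.
φ(43) = 43 − 1 = 42.
Multiply: 12 · 18 · 42 = 9072.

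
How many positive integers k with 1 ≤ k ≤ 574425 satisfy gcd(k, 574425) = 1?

Factor 574425: 574425 = 3**3 · 5**2 · 23 · 37.
φ(3^3) = 3^2·(3−1) = 9·2 = 18.
φ(5^2) = 5^2 − 5^1 = 25 − 5 = 20.
φ(23) = 23 − 1 = 22.
φ(37) = 37 − 1 = 36.
φ(574425) = 18 × 20 × 22 × 36 = 285120.

285120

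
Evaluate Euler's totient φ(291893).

Factor 291893: 291893 = 7**3 · 23 · 37.
φ(7^3) = 7^2·(7−1) = 49·6 = 294.
φ(23) = 23 − 1 = 22.
φ(37) = 37 − 1 = 36.
Multiply: 294 · 22 · 36 = 232848.

232848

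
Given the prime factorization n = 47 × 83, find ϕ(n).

3772

φ(3901) = 3901 · (1 − 1/47) · (1 − 1/83)
       = 3901 · 3772/3901 = 3772.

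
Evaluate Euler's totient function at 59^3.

201898

φ(205379) = 205379 · (1 − 1/59)
       = 205379 · 58/59 = 201898.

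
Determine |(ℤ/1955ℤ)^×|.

1408

First factor: 1955 = 5 · 17 · 23.
φ(1955) = 1955 · (1 − 1/5) · (1 − 1/17) · (1 − 1/23)
       = 1955 · 1408/1955 = 1408.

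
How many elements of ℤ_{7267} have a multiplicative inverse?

6552

Prime factorization: 7267 = 13**2 * 43.
φ(13^2) = 13^1·(13−1) = 13·12 = 156.
φ(43) = 43 − 1 = 42.
Multiply: 156 · 42 = 6552.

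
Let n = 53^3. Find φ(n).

146068

φ(53^3) = 53^3 − 53^2 = 148877 − 2809 = 146068.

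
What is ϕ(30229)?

27216

30229 = 19 · 37 · 43.
φ(19) = 19 − 1 = 18.
φ(37) = 37 − 1 = 36.
φ(43) = 43 − 1 = 42.
φ(30229) = 18 × 36 × 42 = 27216.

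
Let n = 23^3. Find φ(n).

φ(23^3) = 23^2·(23−1) = 529·22 = 11638.

11638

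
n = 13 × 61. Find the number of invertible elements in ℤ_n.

720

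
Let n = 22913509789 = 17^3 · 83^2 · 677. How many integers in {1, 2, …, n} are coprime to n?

φ(22913509789) = 22913509789 · (1 − 1/17) · (1 − 1/83) · (1 − 1/677)
       = 22913509789 · 886912/955247 = 21274358144.

21274358144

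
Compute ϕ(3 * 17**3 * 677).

6251648

φ(9978303) = 9978303 · (1 − 1/3) · (1 − 1/17) · (1 − 1/677)
       = 9978303 · 21632/34527 = 6251648.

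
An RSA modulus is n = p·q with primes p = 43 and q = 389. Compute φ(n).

φ(pq) = (p−1)(q−1) = 42 · 388 = 16296.

16296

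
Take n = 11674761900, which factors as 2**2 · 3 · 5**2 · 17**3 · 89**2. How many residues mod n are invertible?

2897213440

φ(2^2) = 2^2 − 2^1 = 4 − 2 = 2.
φ(3) = 3 − 1 = 2.
φ(5^2) = 5^2 − 5^1 = 25 − 5 = 20.
φ(17^3) = 17^3 − 17^2 = 4913 − 289 = 4624.
φ(89^2) = 89^2 − 89^1 = 7921 − 89 = 7832.
φ(11674761900) = 2 × 2 × 20 × 4624 × 7832 = 2897213440.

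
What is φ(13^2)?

φ(13^2) = 13^1·(13−1) = 13·12 = 156.

156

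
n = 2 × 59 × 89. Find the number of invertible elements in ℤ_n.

φ(2) = 2 − 1 = 1.
φ(59) = 59 − 1 = 58.
φ(89) = 89 − 1 = 88.
φ(10502) = 1 × 58 × 88 = 5104.

5104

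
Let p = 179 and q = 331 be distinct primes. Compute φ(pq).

φ(59249) = 59249 · (1 − 1/179) · (1 − 1/331)
       = 59249 · 58740/59249 = 58740.

58740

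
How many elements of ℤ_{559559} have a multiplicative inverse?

393120

First factor: 559559 = 7 * 11 * 13^2 * 43.
φ(7) = 7 − 1 = 6.
φ(11) = 11 − 1 = 10.
φ(13^2) = 13^1·(13−1) = 13·12 = 156.
φ(43) = 43 − 1 = 42.
Since φ is multiplicative, φ(559559) = 6 · 10 · 156 · 42 = 393120.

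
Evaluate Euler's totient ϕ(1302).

1302 = 2 · 3 · 7 · 31.
φ(1302) = 1302 · (1 − 1/2) · (1 − 1/3) · (1 − 1/7) · (1 − 1/31)
       = 1302 · 360/1302 = 360.

360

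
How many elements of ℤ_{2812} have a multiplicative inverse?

1296

First factor: 2812 = 2^2 · 19 · 37.
φ(2^2) = 2^2 − 2^1 = 4 − 2 = 2.
φ(19) = 19 − 1 = 18.
φ(37) = 37 − 1 = 36.
Since φ is multiplicative, φ(2812) = 2 · 18 · 36 = 1296.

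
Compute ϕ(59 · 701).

40600

φ(59) = 59 − 1 = 58.
φ(701) = 701 − 1 = 700.
Multiply: 58 · 700 = 40600.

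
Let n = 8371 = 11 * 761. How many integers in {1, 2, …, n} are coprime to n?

φ(11) = 11 − 1 = 10.
φ(761) = 761 − 1 = 760.
φ(8371) = 10 × 760 = 7600.

7600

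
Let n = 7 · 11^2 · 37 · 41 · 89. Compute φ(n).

83635200

φ(114356011) = 114356011 · (1 − 1/7) · (1 − 1/11) · (1 − 1/37) · (1 − 1/41) · (1 − 1/89)
       = 114356011 · 7603200/10396001 = 83635200.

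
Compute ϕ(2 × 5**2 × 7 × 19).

φ(2) = 2 − 1 = 1.
φ(5^2) = 5^2 − 5^1 = 25 − 5 = 20.
φ(7) = 7 − 1 = 6.
φ(19) = 19 − 1 = 18.
φ(6650) = 1 × 20 × 6 × 18 = 2160.

2160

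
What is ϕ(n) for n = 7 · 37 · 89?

19008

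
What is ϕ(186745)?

First factor: 186745 = 5 · 13^3 · 17.
φ(186745) = 186745 · (1 − 1/5) · (1 − 1/13) · (1 − 1/17)
       = 186745 · 768/1105 = 129792.

129792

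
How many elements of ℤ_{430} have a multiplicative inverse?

168

Factor 430: 430 = 2 · 5 · 43.
φ(430) = 430 · (1 − 1/2) · (1 − 1/5) · (1 − 1/43)
       = 430 · 168/430 = 168.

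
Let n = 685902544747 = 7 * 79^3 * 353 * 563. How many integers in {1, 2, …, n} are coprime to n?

577801965312

φ(7) = 7 − 1 = 6.
φ(79^3) = 79^2·(79−1) = 6241·78 = 486798.
φ(353) = 353 − 1 = 352.
φ(563) = 563 − 1 = 562.
Since φ is multiplicative, φ(685902544747) = 6 · 486798 · 352 · 562 = 577801965312.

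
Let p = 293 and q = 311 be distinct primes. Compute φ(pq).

φ(n) = (p − 1)(q − 1) = (293−1)(311−1) = 292·310 = 90520.

90520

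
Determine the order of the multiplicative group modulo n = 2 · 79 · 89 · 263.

1798368

φ(2) = 2 − 1 = 1.
φ(79) = 79 − 1 = 78.
φ(89) = 89 − 1 = 88.
φ(263) = 263 − 1 = 262.
Since φ is multiplicative, φ(3698306) = 1 · 78 · 88 · 262 = 1798368.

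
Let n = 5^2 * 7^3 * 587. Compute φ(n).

φ(5^2) = 5^1·(5−1) = 5·4 = 20.
φ(7^3) = 7^3 − 7^2 = 343 − 49 = 294.
φ(587) = 587 − 1 = 586.
Since φ is multiplicative, φ(5033525) = 20 · 294 · 586 = 3445680.

3445680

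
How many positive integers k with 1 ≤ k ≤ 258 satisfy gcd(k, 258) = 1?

84

258 = 2 · 3 · 43.
φ(258) = 258 · (1 − 1/2) · (1 − 1/3) · (1 − 1/43)
       = 258 · 84/258 = 84.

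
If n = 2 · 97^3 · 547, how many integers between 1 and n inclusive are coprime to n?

φ(998464262) = 998464262 · (1 − 1/2) · (1 − 1/97) · (1 − 1/547)
       = 998464262 · 52416/106118 = 493182144.

493182144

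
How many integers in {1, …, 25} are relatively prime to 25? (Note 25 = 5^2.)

φ(5^2) = 5^2 − 5^1 = 25 − 5 = 20.

20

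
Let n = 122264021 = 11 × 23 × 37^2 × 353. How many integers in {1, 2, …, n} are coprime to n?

103150080

φ(11) = 11 − 1 = 10.
φ(23) = 23 − 1 = 22.
φ(37^2) = 37^2 − 37^1 = 1369 − 37 = 1332.
φ(353) = 353 − 1 = 352.
Multiply: 10 · 22 · 1332 · 352 = 103150080.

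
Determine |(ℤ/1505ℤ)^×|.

1008

Factor 1505: 1505 = 5 × 7 × 43.
φ(5) = 5 − 1 = 4.
φ(7) = 7 − 1 = 6.
φ(43) = 43 − 1 = 42.
Multiply: 4 · 6 · 42 = 1008.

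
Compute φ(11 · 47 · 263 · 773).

93041440

φ(11) = 11 − 1 = 10.
φ(47) = 47 − 1 = 46.
φ(263) = 263 − 1 = 262.
φ(773) = 773 − 1 = 772.
Multiply: 10 · 46 · 262 · 772 = 93041440.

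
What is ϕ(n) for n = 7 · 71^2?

φ(7) = 7 − 1 = 6.
φ(71^2) = 71^1·(71−1) = 71·70 = 4970.
Multiply: 6 · 4970 = 29820.

29820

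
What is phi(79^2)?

6162

φ(6241) = 6241 · (1 − 1/79)
       = 6241 · 78/79 = 6162.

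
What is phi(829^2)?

φ(829^2) = 829^1·(829−1) = 829·828 = 686412.

686412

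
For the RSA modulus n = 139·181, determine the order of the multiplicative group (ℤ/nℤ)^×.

24840

φ(pq) = (p−1)(q−1) = 138 · 180 = 24840.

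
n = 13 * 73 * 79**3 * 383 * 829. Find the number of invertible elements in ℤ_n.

φ(148559623750577) = 148559623750577 · (1 − 1/13) · (1 − 1/73) · (1 − 1/79) · (1 − 1/383) · (1 − 1/829)
       = 148559623750577 · 21315820032/23803817297 = 133032032819712.

133032032819712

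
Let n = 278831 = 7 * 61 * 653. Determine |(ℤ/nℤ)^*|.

234720

φ(278831) = 278831 · (1 − 1/7) · (1 − 1/61) · (1 − 1/653)
       = 278831 · 234720/278831 = 234720.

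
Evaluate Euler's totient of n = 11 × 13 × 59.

6960

φ(11) = 11 − 1 = 10.
φ(13) = 13 − 1 = 12.
φ(59) = 59 − 1 = 58.
Since φ is multiplicative, φ(8437) = 10 · 12 · 58 = 6960.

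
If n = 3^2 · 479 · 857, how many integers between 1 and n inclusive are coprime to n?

2455008

φ(3^2) = 3^2 − 3^1 = 9 − 3 = 6.
φ(479) = 479 − 1 = 478.
φ(857) = 857 − 1 = 856.
φ(3694527) = 6 × 478 × 856 = 2455008.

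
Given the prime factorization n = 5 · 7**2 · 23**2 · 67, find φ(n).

φ(5) = 5 − 1 = 4.
φ(7^2) = 7^2 − 7^1 = 49 − 7 = 42.
φ(23^2) = 23^2 − 23^1 = 529 − 23 = 506.
φ(67) = 67 − 1 = 66.
Since φ is multiplicative, φ(8683535) = 4 · 42 · 506 · 66 = 5610528.

5610528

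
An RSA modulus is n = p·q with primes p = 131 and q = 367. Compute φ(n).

47580

φ(48077) = 48077 · (1 − 1/131) · (1 − 1/367)
       = 48077 · 47580/48077 = 47580.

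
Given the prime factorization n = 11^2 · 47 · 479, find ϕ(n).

φ(2724073) = 2724073 · (1 − 1/11) · (1 − 1/47) · (1 − 1/479)
       = 2724073 · 219880/247643 = 2418680.

2418680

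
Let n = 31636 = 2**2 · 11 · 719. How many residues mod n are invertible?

14360

φ(2^2) = 2^1·(2−1) = 2·1 = 2.
φ(11) = 11 − 1 = 10.
φ(719) = 719 − 1 = 718.
Multiply: 2 · 10 · 718 = 14360.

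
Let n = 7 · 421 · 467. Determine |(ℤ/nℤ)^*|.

φ(1376249) = 1376249 · (1 − 1/7) · (1 − 1/421) · (1 − 1/467)
       = 1376249 · 1174320/1376249 = 1174320.

1174320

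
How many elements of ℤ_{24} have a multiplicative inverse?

8

Prime factorization: 24 = 2^3 × 3.
φ(2^3) = 2^2·(2−1) = 4·1 = 4.
φ(3) = 3 − 1 = 2.
φ(24) = 4 × 2 = 8.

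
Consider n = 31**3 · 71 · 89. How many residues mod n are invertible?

177592800

φ(31^3) = 31^2·(31−1) = 961·30 = 28830.
φ(71) = 71 − 1 = 70.
φ(89) = 89 − 1 = 88.
Multiply: 28830 · 70 · 88 = 177592800.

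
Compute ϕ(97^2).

9312

φ(9409) = 9409 · (1 − 1/97)
       = 9409 · 96/97 = 9312.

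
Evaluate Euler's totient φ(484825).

336000

Prime factorization: 484825 = 5^2 * 11 * 41 * 43.
φ(5^2) = 5^1·(5−1) = 5·4 = 20.
φ(11) = 11 − 1 = 10.
φ(41) = 41 − 1 = 40.
φ(43) = 43 − 1 = 42.
Since φ is multiplicative, φ(484825) = 20 · 10 · 40 · 42 = 336000.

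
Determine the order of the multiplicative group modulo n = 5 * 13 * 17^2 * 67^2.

φ(5) = 5 − 1 = 4.
φ(13) = 13 − 1 = 12.
φ(17^2) = 17^1·(17−1) = 17·16 = 272.
φ(67^2) = 67^1·(67−1) = 67·66 = 4422.
Multiply: 4 · 12 · 272 · 4422 = 57733632.

57733632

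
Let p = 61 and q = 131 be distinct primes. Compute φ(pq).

φ(7991) = 7991 · (1 − 1/61) · (1 − 1/131)
       = 7991 · 7800/7991 = 7800.

7800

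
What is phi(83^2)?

φ(83^2) = 83^1·(83−1) = 83·82 = 6806.

6806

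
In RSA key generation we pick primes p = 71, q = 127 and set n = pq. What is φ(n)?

8820

φ(n) = (p − 1)(q − 1) = (71−1)(127−1) = 70·126 = 8820.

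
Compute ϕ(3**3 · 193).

φ(5211) = 5211 · (1 − 1/3) · (1 − 1/193)
       = 5211 · 384/579 = 3456.

3456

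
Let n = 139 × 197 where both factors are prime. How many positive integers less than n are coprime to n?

φ(pq) = (p−1)(q−1) = 138 · 196 = 27048.

27048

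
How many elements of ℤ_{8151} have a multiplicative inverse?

4320

Prime factorization: 8151 = 3 · 11 · 13 · 19.
φ(8151) = 8151 · (1 − 1/3) · (1 − 1/11) · (1 − 1/13) · (1 − 1/19)
       = 8151 · 4320/8151 = 4320.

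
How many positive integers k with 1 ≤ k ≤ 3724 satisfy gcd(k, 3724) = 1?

Factor 3724: 3724 = 2^2 × 7^2 × 19.
φ(3724) = 3724 · (1 − 1/2) · (1 − 1/7) · (1 − 1/19)
       = 3724 · 108/266 = 1512.

1512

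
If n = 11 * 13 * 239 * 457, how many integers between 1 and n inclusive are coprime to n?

φ(15618889) = 15618889 · (1 − 1/11) · (1 − 1/13) · (1 − 1/239) · (1 − 1/457)
       = 15618889 · 13023360/15618889 = 13023360.

13023360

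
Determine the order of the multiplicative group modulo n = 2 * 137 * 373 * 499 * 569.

14310655488

φ(2) = 2 − 1 = 1.
φ(137) = 137 − 1 = 136.
φ(373) = 373 − 1 = 372.
φ(499) = 499 − 1 = 498.
φ(569) = 569 − 1 = 568.
φ(29018316062) = 1 × 136 × 372 × 498 × 568 = 14310655488.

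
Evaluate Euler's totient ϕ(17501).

First factor: 17501 = 11 * 37 * 43.
φ(11) = 11 − 1 = 10.
φ(37) = 37 − 1 = 36.
φ(43) = 43 − 1 = 42.
φ(17501) = 10 × 36 × 42 = 15120.

15120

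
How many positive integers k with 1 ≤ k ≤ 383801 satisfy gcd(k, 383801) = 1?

383801 = 11 · 23 · 37 · 41.
φ(11) = 11 − 1 = 10.
φ(23) = 23 − 1 = 22.
φ(37) = 37 − 1 = 36.
φ(41) = 41 − 1 = 40.
Multiply: 10 · 22 · 36 · 40 = 316800.

316800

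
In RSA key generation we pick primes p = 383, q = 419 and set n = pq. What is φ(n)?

159676

For distinct primes, φ(pq) = (p−1)(q−1) = 382 × 418 = 159676.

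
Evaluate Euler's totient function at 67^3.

296274

φ(67^3) = 67^3 − 67^2 = 300763 − 4489 = 296274.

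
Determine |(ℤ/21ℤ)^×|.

Factor 21: 21 = 3 * 7.
φ(21) = 21 · (1 − 1/3) · (1 − 1/7)
       = 21 · 12/21 = 12.

12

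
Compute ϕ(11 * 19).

180

φ(11) = 11 − 1 = 10.
φ(19) = 19 − 1 = 18.
Since φ is multiplicative, φ(209) = 10 · 18 = 180.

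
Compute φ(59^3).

φ(59^3) = 59^3 − 59^2 = 205379 − 3481 = 201898.

201898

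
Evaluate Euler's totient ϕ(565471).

First factor: 565471 = 17 × 29 × 31 × 37.
φ(565471) = 565471 · (1 − 1/17) · (1 − 1/29) · (1 − 1/31) · (1 − 1/37)
       = 565471 · 483840/565471 = 483840.

483840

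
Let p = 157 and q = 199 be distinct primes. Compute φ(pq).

30888

φ(31243) = 31243 · (1 − 1/157) · (1 − 1/199)
       = 31243 · 30888/31243 = 30888.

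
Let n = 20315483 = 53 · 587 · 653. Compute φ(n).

19867744

φ(20315483) = 20315483 · (1 − 1/53) · (1 − 1/587) · (1 − 1/653)
       = 20315483 · 19867744/20315483 = 19867744.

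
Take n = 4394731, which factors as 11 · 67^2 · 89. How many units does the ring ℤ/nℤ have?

3891360

φ(4394731) = 4394731 · (1 − 1/11) · (1 − 1/67) · (1 − 1/89)
       = 4394731 · 58080/65593 = 3891360.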